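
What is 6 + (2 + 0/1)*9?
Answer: 24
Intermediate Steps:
6 + (2 + 0/1)*9 = 6 + (2 + 0*1)*9 = 6 + (2 + 0)*9 = 6 + 2*9 = 6 + 18 = 24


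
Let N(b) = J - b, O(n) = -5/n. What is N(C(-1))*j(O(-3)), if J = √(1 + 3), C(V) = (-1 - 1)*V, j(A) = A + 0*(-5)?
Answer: 0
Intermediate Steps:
j(A) = A (j(A) = A + 0 = A)
C(V) = -2*V
J = 2 (J = √4 = 2)
N(b) = 2 - b
N(C(-1))*j(O(-3)) = (2 - (-2)*(-1))*(-5/(-3)) = (2 - 1*2)*(-5*(-⅓)) = (2 - 2)*(5/3) = 0*(5/3) = 0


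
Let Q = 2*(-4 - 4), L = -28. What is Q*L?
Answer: 448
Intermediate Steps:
Q = -16 (Q = 2*(-8) = -16)
Q*L = -16*(-28) = 448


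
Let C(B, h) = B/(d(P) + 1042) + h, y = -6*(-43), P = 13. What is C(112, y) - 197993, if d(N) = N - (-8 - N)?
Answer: -53190687/269 ≈ -1.9774e+5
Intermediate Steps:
d(N) = 8 + 2*N (d(N) = N + (8 + N) = 8 + 2*N)
y = 258
C(B, h) = h + B/1076 (C(B, h) = B/((8 + 2*13) + 1042) + h = B/((8 + 26) + 1042) + h = B/(34 + 1042) + h = B/1076 + h = h + B/1076)
C(112, y) - 197993 = (258 + (1/1076)*112) - 197993 = (258 + 28/269) - 197993 = 69430/269 - 197993 = -53190687/269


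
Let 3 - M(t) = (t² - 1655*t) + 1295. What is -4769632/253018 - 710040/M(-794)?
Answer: -2275271876404/123080479591 ≈ -18.486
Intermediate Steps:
M(t) = -1292 - t² + 1655*t (M(t) = 3 - ((t² - 1655*t) + 1295) = 3 - (1295 + t² - 1655*t) = 3 + (-1295 - t² + 1655*t) = -1292 - t² + 1655*t)
-4769632/253018 - 710040/M(-794) = -4769632/253018 - 710040/(-1292 - 1*(-794)² + 1655*(-794)) = -4769632*1/253018 - 710040/(-1292 - 1*630436 - 1314070) = -2384816/126509 - 710040/(-1292 - 630436 - 1314070) = -2384816/126509 - 710040/(-1945798) = -2384816/126509 - 710040*(-1/1945798) = -2384816/126509 + 355020/972899 = -2275271876404/123080479591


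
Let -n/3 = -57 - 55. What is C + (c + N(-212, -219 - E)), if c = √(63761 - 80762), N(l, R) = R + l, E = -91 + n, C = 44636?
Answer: 43960 + 3*I*√1889 ≈ 43960.0 + 130.39*I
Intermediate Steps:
n = 336 (n = -3*(-57 - 55) = -3*(-112) = 336)
E = 245 (E = -91 + 336 = 245)
c = 3*I*√1889 (c = √(-17001) = 3*I*√1889 ≈ 130.39*I)
C + (c + N(-212, -219 - E)) = 44636 + (3*I*√1889 + ((-219 - 1*245) - 212)) = 44636 + (3*I*√1889 + ((-219 - 245) - 212)) = 44636 + (3*I*√1889 + (-464 - 212)) = 44636 + (3*I*√1889 - 676) = 44636 + (-676 + 3*I*√1889) = 43960 + 3*I*√1889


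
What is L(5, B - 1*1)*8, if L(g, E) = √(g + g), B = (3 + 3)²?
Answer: 8*√10 ≈ 25.298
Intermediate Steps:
B = 36 (B = 6² = 36)
L(g, E) = √2*√g (L(g, E) = √(2*g) = √2*√g)
L(5, B - 1*1)*8 = (√2*√5)*8 = √10*8 = 8*√10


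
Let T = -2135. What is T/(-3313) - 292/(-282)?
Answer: 784733/467133 ≈ 1.6799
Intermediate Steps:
T/(-3313) - 292/(-282) = -2135/(-3313) - 292/(-282) = -2135*(-1/3313) - 292*(-1/282) = 2135/3313 + 146/141 = 784733/467133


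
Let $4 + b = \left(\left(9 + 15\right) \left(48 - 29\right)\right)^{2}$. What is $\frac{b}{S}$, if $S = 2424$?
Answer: $\frac{51983}{606} \approx 85.781$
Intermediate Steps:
$b = 207932$ ($b = -4 + \left(\left(9 + 15\right) \left(48 - 29\right)\right)^{2} = -4 + \left(24 \cdot 19\right)^{2} = -4 + 456^{2} = -4 + 207936 = 207932$)
$\frac{b}{S} = \frac{207932}{2424} = 207932 \cdot \frac{1}{2424} = \frac{51983}{606}$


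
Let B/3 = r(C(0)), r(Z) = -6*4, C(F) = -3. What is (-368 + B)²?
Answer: 193600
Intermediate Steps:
r(Z) = -24
B = -72 (B = 3*(-24) = -72)
(-368 + B)² = (-368 - 72)² = (-440)² = 193600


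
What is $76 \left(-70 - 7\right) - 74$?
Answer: $-5926$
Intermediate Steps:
$76 \left(-70 - 7\right) - 74 = 76 \left(-77\right) - 74 = -5852 - 74 = -5926$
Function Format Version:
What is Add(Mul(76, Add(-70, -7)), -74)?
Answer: -5926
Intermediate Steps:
Add(Mul(76, Add(-70, -7)), -74) = Add(Mul(76, -77), -74) = Add(-5852, -74) = -5926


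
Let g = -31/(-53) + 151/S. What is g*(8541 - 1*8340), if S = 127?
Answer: 2399940/6731 ≈ 356.55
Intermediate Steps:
g = 11940/6731 (g = -31/(-53) + 151/127 = -31*(-1/53) + 151*(1/127) = 31/53 + 151/127 = 11940/6731 ≈ 1.7739)
g*(8541 - 1*8340) = 11940*(8541 - 1*8340)/6731 = 11940*(8541 - 8340)/6731 = (11940/6731)*201 = 2399940/6731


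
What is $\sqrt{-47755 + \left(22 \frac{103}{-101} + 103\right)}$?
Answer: $\frac{i \sqrt{486326918}}{101} \approx 218.34 i$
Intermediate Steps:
$\sqrt{-47755 + \left(22 \frac{103}{-101} + 103\right)} = \sqrt{-47755 + \left(22 \cdot 103 \left(- \frac{1}{101}\right) + 103\right)} = \sqrt{-47755 + \left(22 \left(- \frac{103}{101}\right) + 103\right)} = \sqrt{-47755 + \left(- \frac{2266}{101} + 103\right)} = \sqrt{-47755 + \frac{8137}{101}} = \sqrt{- \frac{4815118}{101}} = \frac{i \sqrt{486326918}}{101}$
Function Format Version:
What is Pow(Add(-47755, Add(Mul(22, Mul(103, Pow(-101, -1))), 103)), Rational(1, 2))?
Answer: Mul(Rational(1, 101), I, Pow(486326918, Rational(1, 2))) ≈ Mul(218.34, I)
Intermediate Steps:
Pow(Add(-47755, Add(Mul(22, Mul(103, Pow(-101, -1))), 103)), Rational(1, 2)) = Pow(Add(-47755, Add(Mul(22, Mul(103, Rational(-1, 101))), 103)), Rational(1, 2)) = Pow(Add(-47755, Add(Mul(22, Rational(-103, 101)), 103)), Rational(1, 2)) = Pow(Add(-47755, Add(Rational(-2266, 101), 103)), Rational(1, 2)) = Pow(Add(-47755, Rational(8137, 101)), Rational(1, 2)) = Pow(Rational(-4815118, 101), Rational(1, 2)) = Mul(Rational(1, 101), I, Pow(486326918, Rational(1, 2)))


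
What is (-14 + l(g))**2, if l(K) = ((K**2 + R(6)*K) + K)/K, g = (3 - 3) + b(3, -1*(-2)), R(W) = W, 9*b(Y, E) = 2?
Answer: 3721/81 ≈ 45.938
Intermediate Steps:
b(Y, E) = 2/9 (b(Y, E) = (1/9)*2 = 2/9)
g = 2/9 (g = (3 - 3) + 2/9 = 0 + 2/9 = 2/9 ≈ 0.22222)
l(K) = (K**2 + 7*K)/K (l(K) = ((K**2 + 6*K) + K)/K = (K**2 + 7*K)/K)
(-14 + l(g))**2 = (-14 + (7 + 2/9))**2 = (-14 + 65/9)**2 = (-61/9)**2 = 3721/81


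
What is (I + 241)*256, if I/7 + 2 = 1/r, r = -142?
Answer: 4125056/71 ≈ 58099.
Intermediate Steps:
I = -1995/142 (I = -14 + 7/(-142) = -14 + 7*(-1/142) = -14 - 7/142 = -1995/142 ≈ -14.049)
(I + 241)*256 = (-1995/142 + 241)*256 = (32227/142)*256 = 4125056/71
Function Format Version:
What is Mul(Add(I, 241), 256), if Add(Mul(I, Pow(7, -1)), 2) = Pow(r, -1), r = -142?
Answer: Rational(4125056, 71) ≈ 58099.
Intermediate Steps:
I = Rational(-1995, 142) (I = Add(-14, Mul(7, Pow(-142, -1))) = Add(-14, Mul(7, Rational(-1, 142))) = Add(-14, Rational(-7, 142)) = Rational(-1995, 142) ≈ -14.049)
Mul(Add(I, 241), 256) = Mul(Add(Rational(-1995, 142), 241), 256) = Mul(Rational(32227, 142), 256) = Rational(4125056, 71)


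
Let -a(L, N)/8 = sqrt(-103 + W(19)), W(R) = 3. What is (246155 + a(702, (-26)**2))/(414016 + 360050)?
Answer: 246155/774066 - 40*I/387033 ≈ 0.318 - 0.00010335*I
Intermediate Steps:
a(L, N) = -80*I (a(L, N) = -8*sqrt(-103 + 3) = -80*I)
(246155 + a(702, (-26)**2))/(414016 + 360050) = (246155 - 80*I)/(414016 + 360050) = (246155 - 80*I)/774066 = (246155 - 80*I)*(1/774066) = 246155/774066 - 40*I/387033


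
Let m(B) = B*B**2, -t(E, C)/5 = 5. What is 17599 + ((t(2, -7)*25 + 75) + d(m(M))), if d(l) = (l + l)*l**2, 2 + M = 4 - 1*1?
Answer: 17051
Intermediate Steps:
t(E, C) = -25 (t(E, C) = -5*5 = -25)
M = 1 (M = -2 + (4 - 1*1) = -2 + (4 - 1) = -2 + 3 = 1)
m(B) = B**3
d(l) = 2*l**3 (d(l) = (2*l)*l**2 = 2*l**3)
17599 + ((t(2, -7)*25 + 75) + d(m(M))) = 17599 + ((-25*25 + 75) + 2*(1**3)**3) = 17599 + ((-625 + 75) + 2*1**3) = 17599 + (-550 + 2*1) = 17599 + (-550 + 2) = 17599 - 548 = 17051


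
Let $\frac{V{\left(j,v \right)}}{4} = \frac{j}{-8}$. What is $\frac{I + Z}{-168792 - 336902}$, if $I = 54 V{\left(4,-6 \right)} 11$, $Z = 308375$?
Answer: $- \frac{307187}{505694} \approx -0.60746$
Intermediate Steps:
$V{\left(j,v \right)} = - \frac{j}{2}$ ($V{\left(j,v \right)} = 4 \frac{j}{-8} = 4 j \left(- \frac{1}{8}\right) = 4 \left(- \frac{j}{8}\right) = - \frac{j}{2}$)
$I = -1188$ ($I = 54 \left(\left(- \frac{1}{2}\right) 4\right) 11 = 54 \left(-2\right) 11 = \left(-108\right) 11 = -1188$)
$\frac{I + Z}{-168792 - 336902} = \frac{-1188 + 308375}{-168792 - 336902} = \frac{307187}{-505694} = 307187 \left(- \frac{1}{505694}\right) = - \frac{307187}{505694}$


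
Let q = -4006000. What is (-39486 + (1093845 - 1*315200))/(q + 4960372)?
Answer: 739159/954372 ≈ 0.77450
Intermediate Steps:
(-39486 + (1093845 - 1*315200))/(q + 4960372) = (-39486 + (1093845 - 1*315200))/(-4006000 + 4960372) = (-39486 + (1093845 - 315200))/954372 = (-39486 + 778645)*(1/954372) = 739159*(1/954372) = 739159/954372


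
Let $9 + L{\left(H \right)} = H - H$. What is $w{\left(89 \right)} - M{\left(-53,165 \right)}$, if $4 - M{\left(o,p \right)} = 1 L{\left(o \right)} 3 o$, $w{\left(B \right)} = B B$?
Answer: $9348$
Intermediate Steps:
$L{\left(H \right)} = -9$ ($L{\left(H \right)} = -9 + \left(H - H\right) = -9 + 0 = -9$)
$w{\left(B \right)} = B^{2}$
$M{\left(o,p \right)} = 4 + 27 o$ ($M{\left(o,p \right)} = 4 - 1 \left(-9\right) 3 o = 4 - - 9 \cdot 3 o = 4 - - 27 o = 4 + 27 o$)
$w{\left(89 \right)} - M{\left(-53,165 \right)} = 89^{2} - \left(4 + 27 \left(-53\right)\right) = 7921 - \left(4 - 1431\right) = 7921 - -1427 = 7921 + 1427 = 9348$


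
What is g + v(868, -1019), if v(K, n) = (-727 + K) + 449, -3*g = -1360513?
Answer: 1362283/3 ≈ 4.5409e+5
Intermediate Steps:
g = 1360513/3 (g = -⅓*(-1360513) = 1360513/3 ≈ 4.5350e+5)
v(K, n) = -278 + K
g + v(868, -1019) = 1360513/3 + (-278 + 868) = 1360513/3 + 590 = 1362283/3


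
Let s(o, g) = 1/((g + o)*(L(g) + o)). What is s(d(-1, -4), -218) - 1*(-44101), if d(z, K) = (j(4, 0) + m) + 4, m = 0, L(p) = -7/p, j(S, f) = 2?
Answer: 6147238281/139390 ≈ 44101.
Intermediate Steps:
d(z, K) = 6 (d(z, K) = (2 + 0) + 4 = 2 + 4 = 6)
s(o, g) = 1/((g + o)*(o - 7/g)) (s(o, g) = 1/((g + o)*(-7/g + o)) = 1/((g + o)*(o - 7/g)))
s(d(-1, -4), -218) - 1*(-44101) = -218/(-7*6 - 218*(-7 + 6² - 218*6)) - 1*(-44101) = -218/(-42 - 218*(-7 + 36 - 1308)) + 44101 = -218/(-42 - 218*(-1279)) + 44101 = -218/(-42 + 278822) + 44101 = -218/278780 + 44101 = -218*1/278780 + 44101 = -109/139390 + 44101 = 6147238281/139390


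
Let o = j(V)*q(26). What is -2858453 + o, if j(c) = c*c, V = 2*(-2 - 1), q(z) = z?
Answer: -2857517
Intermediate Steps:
V = -6 (V = 2*(-3) = -6)
j(c) = c**2
o = 936 (o = (-6)**2*26 = 36*26 = 936)
-2858453 + o = -2858453 + 936 = -2857517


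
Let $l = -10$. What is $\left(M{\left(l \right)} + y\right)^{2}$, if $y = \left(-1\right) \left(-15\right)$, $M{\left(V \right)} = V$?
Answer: $25$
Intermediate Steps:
$y = 15$
$\left(M{\left(l \right)} + y\right)^{2} = \left(-10 + 15\right)^{2} = 5^{2} = 25$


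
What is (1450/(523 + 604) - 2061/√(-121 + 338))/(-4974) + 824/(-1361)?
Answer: -2310534301/3814677489 + 687*√217/359786 ≈ -0.57757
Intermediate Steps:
(1450/(523 + 604) - 2061/√(-121 + 338))/(-4974) + 824/(-1361) = (1450/1127 - 2061*√217/217)*(-1/4974) + 824*(-1/1361) = (1450*(1/1127) - 2061*√217/217)*(-1/4974) - 824/1361 = (1450/1127 - 2061*√217/217)*(-1/4974) - 824/1361 = (-725/2802849 + 687*√217/359786) - 824/1361 = -2310534301/3814677489 + 687*√217/359786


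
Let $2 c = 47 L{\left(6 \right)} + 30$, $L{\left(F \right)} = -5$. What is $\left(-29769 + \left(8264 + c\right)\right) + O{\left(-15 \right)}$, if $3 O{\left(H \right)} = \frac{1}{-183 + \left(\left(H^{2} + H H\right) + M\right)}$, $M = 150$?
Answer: $- \frac{54061963}{2502} \approx -21608.0$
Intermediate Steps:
$c = - \frac{205}{2}$ ($c = \frac{47 \left(-5\right) + 30}{2} = \frac{-235 + 30}{2} = \frac{1}{2} \left(-205\right) = - \frac{205}{2} \approx -102.5$)
$O{\left(H \right)} = \frac{1}{3 \left(-33 + 2 H^{2}\right)}$ ($O{\left(H \right)} = \frac{1}{3 \left(-183 + \left(\left(H^{2} + H H\right) + 150\right)\right)} = \frac{1}{3 \left(-183 + \left(\left(H^{2} + H^{2}\right) + 150\right)\right)} = \frac{1}{3 \left(-183 + \left(2 H^{2} + 150\right)\right)} = \frac{1}{3 \left(-183 + \left(150 + 2 H^{2}\right)\right)} = \frac{1}{3 \left(-33 + 2 H^{2}\right)}$)
$\left(-29769 + \left(8264 + c\right)\right) + O{\left(-15 \right)} = \left(-29769 + \left(8264 - \frac{205}{2}\right)\right) + \frac{1}{3 \left(-33 + 2 \left(-15\right)^{2}\right)} = \left(-29769 + \frac{16323}{2}\right) + \frac{1}{3 \left(-33 + 2 \cdot 225\right)} = - \frac{43215}{2} + \frac{1}{3 \left(-33 + 450\right)} = - \frac{43215}{2} + \frac{1}{3 \cdot 417} = - \frac{43215}{2} + \frac{1}{3} \cdot \frac{1}{417} = - \frac{43215}{2} + \frac{1}{1251} = - \frac{54061963}{2502}$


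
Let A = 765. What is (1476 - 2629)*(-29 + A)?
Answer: -848608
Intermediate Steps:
(1476 - 2629)*(-29 + A) = (1476 - 2629)*(-29 + 765) = -1153*736 = -848608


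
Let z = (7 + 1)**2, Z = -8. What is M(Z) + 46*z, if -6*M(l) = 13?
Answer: 17651/6 ≈ 2941.8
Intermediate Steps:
M(l) = -13/6 (M(l) = -1/6*13 = -13/6)
z = 64 (z = 8**2 = 64)
M(Z) + 46*z = -13/6 + 46*64 = -13/6 + 2944 = 17651/6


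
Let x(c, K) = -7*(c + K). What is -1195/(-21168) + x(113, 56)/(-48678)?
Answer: 1981237/24533712 ≈ 0.080756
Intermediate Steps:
x(c, K) = -7*K - 7*c (x(c, K) = -7*(K + c) = -7*K - 7*c)
-1195/(-21168) + x(113, 56)/(-48678) = -1195/(-21168) + (-7*56 - 7*113)/(-48678) = -1195*(-1/21168) + (-392 - 791)*(-1/48678) = 1195/21168 - 1183*(-1/48678) = 1195/21168 + 169/6954 = 1981237/24533712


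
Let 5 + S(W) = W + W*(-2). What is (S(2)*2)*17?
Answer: -238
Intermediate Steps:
S(W) = -5 - W (S(W) = -5 + (W + W*(-2)) = -5 + (W - 2*W) = -5 - W)
(S(2)*2)*17 = ((-5 - 1*2)*2)*17 = ((-5 - 2)*2)*17 = -7*2*17 = -14*17 = -238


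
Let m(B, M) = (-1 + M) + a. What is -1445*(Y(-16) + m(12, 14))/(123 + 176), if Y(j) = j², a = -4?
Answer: -382925/299 ≈ -1280.7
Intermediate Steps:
m(B, M) = -5 + M (m(B, M) = (-1 + M) - 4 = -5 + M)
-1445*(Y(-16) + m(12, 14))/(123 + 176) = -1445*((-16)² + (-5 + 14))/(123 + 176) = -1445*(256 + 9)/299 = -382925/299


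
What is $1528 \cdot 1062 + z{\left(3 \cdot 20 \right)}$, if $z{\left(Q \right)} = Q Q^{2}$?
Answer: $1838736$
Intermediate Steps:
$z{\left(Q \right)} = Q^{3}$
$1528 \cdot 1062 + z{\left(3 \cdot 20 \right)} = 1528 \cdot 1062 + \left(3 \cdot 20\right)^{3} = 1622736 + 60^{3} = 1622736 + 216000 = 1838736$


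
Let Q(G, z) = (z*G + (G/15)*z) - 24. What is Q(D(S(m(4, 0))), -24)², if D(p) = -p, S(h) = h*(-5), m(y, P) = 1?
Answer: 23104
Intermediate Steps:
S(h) = -5*h
Q(G, z) = -24 + 16*G*z/15 (Q(G, z) = (G*z + (G*(1/15))*z) - 24 = (G*z + (G/15)*z) - 24 = (G*z + G*z/15) - 24 = 16*G*z/15 - 24 = -24 + 16*G*z/15)
Q(D(S(m(4, 0))), -24)² = (-24 + (16/15)*(-(-5))*(-24))² = (-24 + (16/15)*(-1*(-5))*(-24))² = (-24 + (16/15)*5*(-24))² = (-24 - 128)² = (-152)² = 23104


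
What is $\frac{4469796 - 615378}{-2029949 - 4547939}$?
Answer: $- \frac{1927209}{3288944} \approx -0.58597$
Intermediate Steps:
$\frac{4469796 - 615378}{-2029949 - 4547939} = \frac{3854418}{-6577888} = 3854418 \left(- \frac{1}{6577888}\right) = - \frac{1927209}{3288944}$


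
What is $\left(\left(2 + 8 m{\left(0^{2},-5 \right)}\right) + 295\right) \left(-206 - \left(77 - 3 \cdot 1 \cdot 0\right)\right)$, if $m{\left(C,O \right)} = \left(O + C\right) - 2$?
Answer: $-68203$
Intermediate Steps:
$m{\left(C,O \right)} = -2 + C + O$ ($m{\left(C,O \right)} = \left(C + O\right) - 2 = -2 + C + O$)
$\left(\left(2 + 8 m{\left(0^{2},-5 \right)}\right) + 295\right) \left(-206 - \left(77 - 3 \cdot 1 \cdot 0\right)\right) = \left(\left(2 + 8 \left(-2 + 0^{2} - 5\right)\right) + 295\right) \left(-206 - \left(77 - 3 \cdot 1 \cdot 0\right)\right) = \left(\left(2 + 8 \left(-2 + 0 - 5\right)\right) + 295\right) \left(-206 + \left(3 \cdot 0 - 77\right)\right) = \left(\left(2 + 8 \left(-7\right)\right) + 295\right) \left(-206 + \left(0 - 77\right)\right) = \left(\left(2 - 56\right) + 295\right) \left(-206 - 77\right) = \left(-54 + 295\right) \left(-283\right) = 241 \left(-283\right) = -68203$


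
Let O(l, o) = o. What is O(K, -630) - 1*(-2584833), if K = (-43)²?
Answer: 2584203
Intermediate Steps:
K = 1849
O(K, -630) - 1*(-2584833) = -630 - 1*(-2584833) = -630 + 2584833 = 2584203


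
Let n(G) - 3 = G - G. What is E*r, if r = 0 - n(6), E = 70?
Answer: -210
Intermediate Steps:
n(G) = 3 (n(G) = 3 + (G - G) = 3 + 0 = 3)
r = -3 (r = 0 - 1*3 = 0 - 3 = -3)
E*r = 70*(-3) = -210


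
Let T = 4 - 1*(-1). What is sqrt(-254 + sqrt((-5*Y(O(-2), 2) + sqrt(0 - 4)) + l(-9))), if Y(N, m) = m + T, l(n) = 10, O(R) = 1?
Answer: sqrt(-254 + sqrt(-25 + 2*I)) ≈ 0.157 + 15.932*I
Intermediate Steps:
T = 5 (T = 4 + 1 = 5)
Y(N, m) = 5 + m (Y(N, m) = m + 5 = 5 + m)
sqrt(-254 + sqrt((-5*Y(O(-2), 2) + sqrt(0 - 4)) + l(-9))) = sqrt(-254 + sqrt((-5*(5 + 2) + sqrt(0 - 4)) + 10)) = sqrt(-254 + sqrt((-5*7 + sqrt(-4)) + 10)) = sqrt(-254 + sqrt((-35 + 2*I) + 10)) = sqrt(-254 + sqrt(-25 + 2*I))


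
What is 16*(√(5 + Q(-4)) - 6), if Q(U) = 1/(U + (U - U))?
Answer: -96 + 8*√19 ≈ -61.129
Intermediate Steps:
Q(U) = 1/U (Q(U) = 1/(U + 0) = 1/U)
16*(√(5 + Q(-4)) - 6) = 16*(√(5 + 1/(-4)) - 6) = 16*(√(5 - ¼) - 6) = 16*(√(19/4) - 6) = 16*(√19/2 - 6) = 16*(-6 + √19/2) = -96 + 8*√19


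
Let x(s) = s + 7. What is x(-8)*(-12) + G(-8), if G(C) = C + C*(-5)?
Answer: 44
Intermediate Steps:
x(s) = 7 + s
G(C) = -4*C (G(C) = C - 5*C = -4*C)
x(-8)*(-12) + G(-8) = (7 - 8)*(-12) - 4*(-8) = -1*(-12) + 32 = 12 + 32 = 44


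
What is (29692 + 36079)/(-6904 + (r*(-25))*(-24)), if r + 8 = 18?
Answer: -65771/904 ≈ -72.755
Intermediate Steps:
r = 10 (r = -8 + 18 = 10)
(29692 + 36079)/(-6904 + (r*(-25))*(-24)) = (29692 + 36079)/(-6904 + (10*(-25))*(-24)) = 65771/(-6904 - 250*(-24)) = 65771/(-6904 + 6000) = 65771/(-904) = 65771*(-1/904) = -65771/904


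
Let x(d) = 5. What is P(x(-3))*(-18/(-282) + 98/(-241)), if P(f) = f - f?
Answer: 0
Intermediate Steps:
P(f) = 0
P(x(-3))*(-18/(-282) + 98/(-241)) = 0*(-18/(-282) + 98/(-241)) = 0*(-18*(-1/282) + 98*(-1/241)) = 0*(3/47 - 98/241) = 0*(-3883/11327) = 0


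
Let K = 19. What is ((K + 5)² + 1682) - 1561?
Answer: 697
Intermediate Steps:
((K + 5)² + 1682) - 1561 = ((19 + 5)² + 1682) - 1561 = (24² + 1682) - 1561 = (576 + 1682) - 1561 = 2258 - 1561 = 697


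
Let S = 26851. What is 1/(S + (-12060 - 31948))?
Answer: -1/17157 ≈ -5.8285e-5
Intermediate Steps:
1/(S + (-12060 - 31948)) = 1/(26851 + (-12060 - 31948)) = 1/(26851 - 44008) = 1/(-17157) = -1/17157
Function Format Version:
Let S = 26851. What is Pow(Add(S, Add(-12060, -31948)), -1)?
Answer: Rational(-1, 17157) ≈ -5.8285e-5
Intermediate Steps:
Pow(Add(S, Add(-12060, -31948)), -1) = Pow(Add(26851, Add(-12060, -31948)), -1) = Pow(Add(26851, -44008), -1) = Pow(-17157, -1) = Rational(-1, 17157)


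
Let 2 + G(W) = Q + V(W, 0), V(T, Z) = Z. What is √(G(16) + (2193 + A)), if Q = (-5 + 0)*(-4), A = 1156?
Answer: √3367 ≈ 58.026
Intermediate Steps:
Q = 20 (Q = -5*(-4) = 20)
G(W) = 18 (G(W) = -2 + (20 + 0) = -2 + 20 = 18)
√(G(16) + (2193 + A)) = √(18 + (2193 + 1156)) = √(18 + 3349) = √3367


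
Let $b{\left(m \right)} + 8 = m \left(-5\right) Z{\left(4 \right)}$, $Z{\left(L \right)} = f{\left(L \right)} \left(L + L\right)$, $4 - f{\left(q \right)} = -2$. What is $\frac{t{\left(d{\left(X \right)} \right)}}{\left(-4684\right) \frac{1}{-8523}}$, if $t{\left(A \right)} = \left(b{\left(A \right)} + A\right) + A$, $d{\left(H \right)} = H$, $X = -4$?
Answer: $\frac{2011428}{1171} \approx 1717.7$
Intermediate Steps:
$f{\left(q \right)} = 6$ ($f{\left(q \right)} = 4 - -2 = 4 + 2 = 6$)
$Z{\left(L \right)} = 12 L$ ($Z{\left(L \right)} = 6 \left(L + L\right) = 6 \cdot 2 L = 12 L$)
$b{\left(m \right)} = -8 - 240 m$ ($b{\left(m \right)} = -8 + m \left(-5\right) 12 \cdot 4 = -8 + - 5 m 48 = -8 - 240 m$)
$t{\left(A \right)} = -8 - 238 A$ ($t{\left(A \right)} = \left(\left(-8 - 240 A\right) + A\right) + A = \left(-8 - 239 A\right) + A = -8 - 238 A$)
$\frac{t{\left(d{\left(X \right)} \right)}}{\left(-4684\right) \frac{1}{-8523}} = \frac{-8 - -952}{\left(-4684\right) \frac{1}{-8523}} = \frac{-8 + 952}{\left(-4684\right) \left(- \frac{1}{8523}\right)} = \frac{944}{\frac{4684}{8523}} = 944 \cdot \frac{8523}{4684} = \frac{2011428}{1171}$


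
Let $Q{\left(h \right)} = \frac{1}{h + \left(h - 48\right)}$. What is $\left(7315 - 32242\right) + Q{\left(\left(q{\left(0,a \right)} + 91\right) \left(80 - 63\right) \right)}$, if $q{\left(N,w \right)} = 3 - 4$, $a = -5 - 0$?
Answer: $- \frac{75080123}{3012} \approx -24927.0$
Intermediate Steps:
$a = -5$ ($a = -5 + 0 = -5$)
$q{\left(N,w \right)} = -1$ ($q{\left(N,w \right)} = 3 - 4 = -1$)
$Q{\left(h \right)} = \frac{1}{-48 + 2 h}$ ($Q{\left(h \right)} = \frac{1}{h + \left(h - 48\right)} = \frac{1}{h + \left(-48 + h\right)} = \frac{1}{-48 + 2 h}$)
$\left(7315 - 32242\right) + Q{\left(\left(q{\left(0,a \right)} + 91\right) \left(80 - 63\right) \right)} = \left(7315 - 32242\right) + \frac{1}{2 \left(-24 + \left(-1 + 91\right) \left(80 - 63\right)\right)} = -24927 + \frac{1}{2 \left(-24 + 90 \cdot 17\right)} = -24927 + \frac{1}{2 \left(-24 + 1530\right)} = -24927 + \frac{1}{2 \cdot 1506} = -24927 + \frac{1}{2} \cdot \frac{1}{1506} = -24927 + \frac{1}{3012} = - \frac{75080123}{3012}$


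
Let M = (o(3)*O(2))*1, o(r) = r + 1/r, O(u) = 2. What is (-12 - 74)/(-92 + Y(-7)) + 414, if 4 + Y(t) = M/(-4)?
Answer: 121560/293 ≈ 414.88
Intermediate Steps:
M = 20/3 (M = ((3 + 1/3)*2)*1 = ((10/3)*2)*1 = (20/3)*1 = 20/3 ≈ 6.6667)
Y(t) = -17/3 (Y(t) = -4 + (20/3)/(-4) = -4 + (20/3)*(-1/4) = -4 - 5/3 = -17/3)
(-12 - 74)/(-92 + Y(-7)) + 414 = (-12 - 74)/(-92 - 17/3) + 414 = -86/(-293/3) + 414 = -86*(-3/293) + 414 = 258/293 + 414 = 121560/293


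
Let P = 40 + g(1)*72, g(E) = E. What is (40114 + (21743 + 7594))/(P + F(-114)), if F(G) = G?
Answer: -69451/2 ≈ -34726.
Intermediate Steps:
P = 112 (P = 40 + 1*72 = 40 + 72 = 112)
(40114 + (21743 + 7594))/(P + F(-114)) = (40114 + (21743 + 7594))/(112 - 114) = (40114 + 29337)/(-2) = 69451*(-½) = -69451/2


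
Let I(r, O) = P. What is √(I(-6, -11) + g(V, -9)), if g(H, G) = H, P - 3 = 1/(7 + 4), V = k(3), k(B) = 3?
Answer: √737/11 ≈ 2.4680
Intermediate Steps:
V = 3
P = 34/11 (P = 3 + 1/(7 + 4) = 3 + 1/11 = 34/11 ≈ 3.0909)
I(r, O) = 34/11
√(I(-6, -11) + g(V, -9)) = √(34/11 + 3) = √(67/11) = √737/11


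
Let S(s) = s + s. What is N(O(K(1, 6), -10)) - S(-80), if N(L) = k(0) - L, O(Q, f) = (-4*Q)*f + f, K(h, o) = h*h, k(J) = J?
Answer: 130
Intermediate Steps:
S(s) = 2*s
K(h, o) = h²
O(Q, f) = f - 4*Q*f (O(Q, f) = -4*Q*f + f = f - 4*Q*f)
N(L) = -L (N(L) = 0 - L = -L)
N(O(K(1, 6), -10)) - S(-80) = -(-10)*(1 - 4*1²) - 2*(-80) = -(-10)*(1 - 4*1) - 1*(-160) = -(-10)*(1 - 4) + 160 = -(-10)*(-3) + 160 = -1*30 + 160 = -30 + 160 = 130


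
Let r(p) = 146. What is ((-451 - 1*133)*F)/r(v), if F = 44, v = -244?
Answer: -176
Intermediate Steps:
((-451 - 1*133)*F)/r(v) = ((-451 - 1*133)*44)/146 = ((-451 - 133)*44)*(1/146) = -584*44*(1/146) = -25696*1/146 = -176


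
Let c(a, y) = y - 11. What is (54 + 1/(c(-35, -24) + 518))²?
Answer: 680322889/233289 ≈ 2916.2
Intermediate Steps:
c(a, y) = -11 + y
(54 + 1/(c(-35, -24) + 518))² = (54 + 1/((-11 - 24) + 518))² = (54 + 1/(-35 + 518))² = (54 + 1/483)² = (26083/483)² = 680322889/233289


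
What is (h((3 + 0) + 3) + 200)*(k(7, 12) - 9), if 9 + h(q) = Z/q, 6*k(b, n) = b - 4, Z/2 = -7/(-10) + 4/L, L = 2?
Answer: -32623/20 ≈ -1631.2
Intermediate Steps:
Z = 27/5 (Z = 2*(-7/(-10) + 4/2) = 2*(-7*(-⅒) + 4*(½)) = 2*(7/10 + 2) = 2*(27/10) = 27/5 ≈ 5.4000)
k(b, n) = -⅔ + b/6 (k(b, n) = (b - 4)/6 = (-4 + b)/6 = -⅔ + b/6)
h(q) = -9 + 27/(5*q)
(h((3 + 0) + 3) + 200)*(k(7, 12) - 9) = ((-9 + 27/(5*((3 + 0) + 3))) + 200)*((-⅔ + (⅙)*7) - 9) = ((-9 + 27/(5*(3 + 3))) + 200)*((-⅔ + 7/6) - 9) = ((-9 + (27/5)/6) + 200)*(½ - 9) = ((-9 + (27/5)*(⅙)) + 200)*(-17/2) = ((-9 + 9/10) + 200)*(-17/2) = (-81/10 + 200)*(-17/2) = (1919/10)*(-17/2) = -32623/20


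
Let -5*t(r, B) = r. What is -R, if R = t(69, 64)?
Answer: 69/5 ≈ 13.800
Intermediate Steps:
t(r, B) = -r/5
R = -69/5 (R = -⅕*69 = -69/5 ≈ -13.800)
-R = -1*(-69/5) = 69/5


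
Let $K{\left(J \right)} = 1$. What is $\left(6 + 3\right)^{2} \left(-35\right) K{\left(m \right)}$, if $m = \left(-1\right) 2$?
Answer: $-2835$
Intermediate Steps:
$m = -2$
$\left(6 + 3\right)^{2} \left(-35\right) K{\left(m \right)} = \left(6 + 3\right)^{2} \left(-35\right) 1 = 9^{2} \left(-35\right) 1 = 81 \left(-35\right) 1 = \left(-2835\right) 1 = -2835$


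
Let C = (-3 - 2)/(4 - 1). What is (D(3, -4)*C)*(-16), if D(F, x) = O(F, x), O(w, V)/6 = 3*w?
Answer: 1440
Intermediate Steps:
C = -5/3 ≈ -1.6667
O(w, V) = 18*w (O(w, V) = 6*(3*w) = 18*w)
D(F, x) = 18*F
(D(3, -4)*C)*(-16) = ((18*3)*(-5/3))*(-16) = (54*(-5/3))*(-16) = -90*(-16) = 1440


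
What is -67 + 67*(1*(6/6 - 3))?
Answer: -201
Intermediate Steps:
-67 + 67*(1*(6/6 - 3)) = -67 + 67*(1*(6*(1/6) - 3)) = -67 + 67*(1*(1 - 3)) = -67 + 67*(1*(-2)) = -67 + 67*(-2) = -67 - 134 = -201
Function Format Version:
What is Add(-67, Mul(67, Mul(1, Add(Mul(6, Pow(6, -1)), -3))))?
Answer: -201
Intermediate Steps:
Add(-67, Mul(67, Mul(1, Add(Mul(6, Pow(6, -1)), -3)))) = Add(-67, Mul(67, Mul(1, Add(Mul(6, Rational(1, 6)), -3)))) = Add(-67, Mul(67, Mul(1, Add(1, -3)))) = Add(-67, Mul(67, Mul(1, -2))) = Add(-67, Mul(67, -2)) = Add(-67, -134) = -201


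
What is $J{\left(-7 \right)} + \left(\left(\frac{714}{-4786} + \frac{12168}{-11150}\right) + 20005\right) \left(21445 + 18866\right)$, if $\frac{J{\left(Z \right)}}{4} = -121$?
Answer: $\frac{10757776229375968}{13340975} \approx 8.0637 \cdot 10^{8}$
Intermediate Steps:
$J{\left(Z \right)} = -484$ ($J{\left(Z \right)} = 4 \left(-121\right) = -484$)
$J{\left(-7 \right)} + \left(\left(\frac{714}{-4786} + \frac{12168}{-11150}\right) + 20005\right) \left(21445 + 18866\right) = -484 + \left(\left(\frac{714}{-4786} + \frac{12168}{-11150}\right) + 20005\right) \left(21445 + 18866\right) = -484 + \left(\left(714 \left(- \frac{1}{4786}\right) + 12168 \left(- \frac{1}{11150}\right)\right) + 20005\right) 40311 = -484 + \left(\left(- \frac{357}{2393} - \frac{6084}{5575}\right) + 20005\right) 40311 = -484 + \left(- \frac{16549287}{13340975} + 20005\right) 40311 = -484 + \frac{266869655588}{13340975} \cdot 40311 = -484 + \frac{10757782686407868}{13340975} = \frac{10757776229375968}{13340975}$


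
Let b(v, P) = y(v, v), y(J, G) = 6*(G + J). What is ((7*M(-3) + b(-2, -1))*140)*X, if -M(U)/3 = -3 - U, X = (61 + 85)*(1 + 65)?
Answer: -32376960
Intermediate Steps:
X = 9636 (X = 146*66 = 9636)
y(J, G) = 6*G + 6*J
b(v, P) = 12*v (b(v, P) = 6*v + 6*v = 12*v)
M(U) = 9 + 3*U (M(U) = -3*(-3 - U) = 9 + 3*U)
((7*M(-3) + b(-2, -1))*140)*X = ((7*(9 + 3*(-3)) + 12*(-2))*140)*9636 = ((7*(9 - 9) - 24)*140)*9636 = ((7*0 - 24)*140)*9636 = ((0 - 24)*140)*9636 = -24*140*9636 = -3360*9636 = -32376960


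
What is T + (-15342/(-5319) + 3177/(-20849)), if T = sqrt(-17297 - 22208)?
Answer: 100988965/36965277 + I*sqrt(39505) ≈ 2.732 + 198.76*I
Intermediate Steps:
T = I*sqrt(39505) (T = sqrt(-39505) = I*sqrt(39505) ≈ 198.76*I)
T + (-15342/(-5319) + 3177/(-20849)) = I*sqrt(39505) + (-15342/(-5319) + 3177/(-20849)) = I*sqrt(39505) + (-15342*(-1/5319) + 3177*(-1/20849)) = I*sqrt(39505) + (5114/1773 - 3177/20849) = I*sqrt(39505) + 100988965/36965277 = 100988965/36965277 + I*sqrt(39505)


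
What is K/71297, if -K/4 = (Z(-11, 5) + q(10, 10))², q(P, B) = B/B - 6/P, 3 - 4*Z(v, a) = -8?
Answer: -3969/7129700 ≈ -0.00055669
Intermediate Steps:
Z(v, a) = 11/4 (Z(v, a) = ¾ - ¼*(-8) = ¾ + 2 = 11/4)
q(P, B) = 1 - 6/P
K = -3969/100 (K = -4*(11/4 + (-6 + 10)/10)² = -4*(11/4 + (⅒)*4)² = -4*(11/4 + ⅖)² = -4*(63/20)² = -4*3969/400 = -3969/100 ≈ -39.690)
K/71297 = -3969/100/71297 = -3969/100*1/71297 = -3969/7129700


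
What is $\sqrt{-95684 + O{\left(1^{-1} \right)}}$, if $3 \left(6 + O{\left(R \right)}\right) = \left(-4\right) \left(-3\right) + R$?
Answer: $\frac{i \sqrt{861171}}{3} \approx 309.33 i$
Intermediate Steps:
$O{\left(R \right)} = -2 + \frac{R}{3}$ ($O{\left(R \right)} = -6 + \frac{\left(-4\right) \left(-3\right) + R}{3} = -6 + \frac{12 + R}{3} = -6 + \left(4 + \frac{R}{3}\right) = -2 + \frac{R}{3}$)
$\sqrt{-95684 + O{\left(1^{-1} \right)}} = \sqrt{-95684 - \left(2 - \frac{1}{3 \cdot 1}\right)} = \sqrt{-95684 + \left(-2 + \frac{1}{3} \cdot 1\right)} = \sqrt{-95684 + \left(-2 + \frac{1}{3}\right)} = \sqrt{-95684 - \frac{5}{3}} = \sqrt{- \frac{287057}{3}} = \frac{i \sqrt{861171}}{3}$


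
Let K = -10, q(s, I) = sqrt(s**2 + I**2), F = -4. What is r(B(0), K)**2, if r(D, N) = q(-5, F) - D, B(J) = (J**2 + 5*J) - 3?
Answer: (3 + sqrt(41))**2 ≈ 88.419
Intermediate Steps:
q(s, I) = sqrt(I**2 + s**2)
B(J) = -3 + J**2 + 5*J
r(D, N) = sqrt(41) - D (r(D, N) = sqrt((-4)**2 + (-5)**2) - D = sqrt(16 + 25) - D = sqrt(41) - D)
r(B(0), K)**2 = (sqrt(41) - (-3 + 0**2 + 5*0))**2 = (sqrt(41) - (-3 + 0 + 0))**2 = (sqrt(41) - 1*(-3))**2 = (sqrt(41) + 3)**2 = (3 + sqrt(41))**2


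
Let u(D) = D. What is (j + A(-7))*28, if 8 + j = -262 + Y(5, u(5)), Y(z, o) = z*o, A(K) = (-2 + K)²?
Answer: -4592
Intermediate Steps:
Y(z, o) = o*z
j = -245 (j = -8 + (-262 + 5*5) = -8 + (-262 + 25) = -8 - 237 = -245)
(j + A(-7))*28 = (-245 + (-2 - 7)²)*28 = (-245 + (-9)²)*28 = (-245 + 81)*28 = -164*28 = -4592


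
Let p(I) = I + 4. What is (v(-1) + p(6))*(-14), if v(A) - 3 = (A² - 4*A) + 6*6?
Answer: -756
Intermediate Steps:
p(I) = 4 + I
v(A) = 39 + A² - 4*A (v(A) = 3 + ((A² - 4*A) + 6*6) = 3 + ((A² - 4*A) + 36) = 3 + (36 + A² - 4*A) = 39 + A² - 4*A)
(v(-1) + p(6))*(-14) = ((39 + (-1)² - 4*(-1)) + (4 + 6))*(-14) = ((39 + 1 + 4) + 10)*(-14) = (44 + 10)*(-14) = 54*(-14) = -756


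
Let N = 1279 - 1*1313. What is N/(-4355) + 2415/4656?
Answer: 3558543/6758960 ≈ 0.52649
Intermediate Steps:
N = -34 (N = 1279 - 1313 = -34)
N/(-4355) + 2415/4656 = -34/(-4355) + 2415/4656 = -34*(-1/4355) + 2415*(1/4656) = 34/4355 + 805/1552 = 3558543/6758960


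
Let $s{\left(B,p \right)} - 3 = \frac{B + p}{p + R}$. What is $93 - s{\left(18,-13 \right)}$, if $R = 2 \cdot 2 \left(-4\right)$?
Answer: $\frac{2615}{29} \approx 90.172$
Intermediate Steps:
$R = -16$ ($R = 4 \left(-4\right) = -16$)
$s{\left(B,p \right)} = 3 + \frac{B + p}{-16 + p}$ ($s{\left(B,p \right)} = 3 + \frac{B + p}{p - 16} = 3 + \frac{B + p}{-16 + p}$)
$93 - s{\left(18,-13 \right)} = 93 - \frac{-48 + 18 + 4 \left(-13\right)}{-16 - 13} = 93 - \frac{-48 + 18 - 52}{-29} = 93 - \left(- \frac{1}{29}\right) \left(-82\right) = 93 - \frac{82}{29} = \frac{2615}{29}$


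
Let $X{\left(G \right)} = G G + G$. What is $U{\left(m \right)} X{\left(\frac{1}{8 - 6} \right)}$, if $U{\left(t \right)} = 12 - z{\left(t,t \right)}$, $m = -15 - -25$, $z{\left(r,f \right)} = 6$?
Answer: $\frac{9}{2} \approx 4.5$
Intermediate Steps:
$X{\left(G \right)} = G + G^{2}$ ($X{\left(G \right)} = G^{2} + G = G + G^{2}$)
$m = 10$ ($m = -15 + 25 = 10$)
$U{\left(t \right)} = 6$ ($U{\left(t \right)} = 12 - 6 = 6$)
$U{\left(m \right)} X{\left(\frac{1}{8 - 6} \right)} = 6 \frac{1 + \frac{1}{8 - 6}}{8 - 6} = 6 \frac{1 + \frac{1}{2}}{2} = 6 \cdot \frac{1}{2} \cdot \frac{3}{2} = 6 \cdot \frac{3}{4} = \frac{9}{2}$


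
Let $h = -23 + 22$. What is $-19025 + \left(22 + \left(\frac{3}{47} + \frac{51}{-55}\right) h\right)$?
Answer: $- \frac{49120523}{2585} \approx -19002.0$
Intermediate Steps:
$h = -1$
$-19025 + \left(22 + \left(\frac{3}{47} + \frac{51}{-55}\right) h\right) = -19025 + \left(22 + \left(\frac{3}{47} + \frac{51}{-55}\right) \left(-1\right)\right) = -19025 + \left(22 + \left(3 \cdot \frac{1}{47} + 51 \left(- \frac{1}{55}\right)\right) \left(-1\right)\right) = -19025 + \left(22 + \left(\frac{3}{47} - \frac{51}{55}\right) \left(-1\right)\right) = -19025 + \left(22 - - \frac{2232}{2585}\right) = -19025 + \left(22 + \frac{2232}{2585}\right) = -19025 + \frac{59102}{2585} = - \frac{49120523}{2585}$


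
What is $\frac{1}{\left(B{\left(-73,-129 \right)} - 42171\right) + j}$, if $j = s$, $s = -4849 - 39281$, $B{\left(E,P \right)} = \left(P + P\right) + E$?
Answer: $- \frac{1}{86632} \approx -1.1543 \cdot 10^{-5}$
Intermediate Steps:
$B{\left(E,P \right)} = E + 2 P$ ($B{\left(E,P \right)} = 2 P + E = E + 2 P$)
$s = -44130$ ($s = -4849 - 39281 = -44130$)
$j = -44130$
$\frac{1}{\left(B{\left(-73,-129 \right)} - 42171\right) + j} = \frac{1}{\left(\left(-73 + 2 \left(-129\right)\right) - 42171\right) - 44130} = \frac{1}{\left(\left(-73 - 258\right) - 42171\right) - 44130} = \frac{1}{\left(-331 - 42171\right) - 44130} = \frac{1}{-42502 - 44130} = \frac{1}{-86632} = - \frac{1}{86632}$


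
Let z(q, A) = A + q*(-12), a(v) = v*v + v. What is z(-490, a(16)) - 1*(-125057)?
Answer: 131209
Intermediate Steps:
a(v) = v + v**2 (a(v) = v**2 + v = v + v**2)
z(q, A) = A - 12*q
z(-490, a(16)) - 1*(-125057) = (16*(1 + 16) - 12*(-490)) - 1*(-125057) = (16*17 + 5880) + 125057 = (272 + 5880) + 125057 = 6152 + 125057 = 131209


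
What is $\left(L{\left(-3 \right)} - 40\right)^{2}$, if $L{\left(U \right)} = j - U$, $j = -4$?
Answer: $1681$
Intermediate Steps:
$L{\left(U \right)} = -4 - U$
$\left(L{\left(-3 \right)} - 40\right)^{2} = \left(\left(-4 - -3\right) - 40\right)^{2} = \left(\left(-4 + 3\right) - 40\right)^{2} = \left(-1 - 40\right)^{2} = \left(-41\right)^{2} = 1681$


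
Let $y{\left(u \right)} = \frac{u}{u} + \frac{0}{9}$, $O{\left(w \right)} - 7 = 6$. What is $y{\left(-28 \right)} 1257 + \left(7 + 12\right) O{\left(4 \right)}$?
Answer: $1504$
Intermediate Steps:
$O{\left(w \right)} = 13$ ($O{\left(w \right)} = 7 + 6 = 13$)
$y{\left(u \right)} = 1$ ($y{\left(u \right)} = 1 + 0 \cdot \frac{1}{9} = 1 + 0 = 1$)
$y{\left(-28 \right)} 1257 + \left(7 + 12\right) O{\left(4 \right)} = 1 \cdot 1257 + \left(7 + 12\right) 13 = 1257 + 19 \cdot 13 = 1257 + 247 = 1504$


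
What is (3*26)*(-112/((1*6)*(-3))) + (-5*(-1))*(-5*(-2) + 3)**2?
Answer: 3991/3 ≈ 1330.3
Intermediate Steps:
(3*26)*(-112/((1*6)*(-3))) + (-5*(-1))*(-5*(-2) + 3)**2 = 78*(-112/(6*(-3))) + 5*(10 + 3)**2 = 78*(-112/(-18)) + 5*13**2 = 78*(-112*(-1/18)) + 5*169 = 78*(56/9) + 845 = 1456/3 + 845 = 3991/3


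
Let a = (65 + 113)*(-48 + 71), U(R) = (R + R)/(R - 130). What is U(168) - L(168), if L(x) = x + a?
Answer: -80810/19 ≈ -4253.2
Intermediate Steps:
U(R) = 2*R/(-130 + R) (U(R) = (2*R)/(-130 + R) = 2*R/(-130 + R))
a = 4094 (a = 178*23 = 4094)
L(x) = 4094 + x (L(x) = x + 4094 = 4094 + x)
U(168) - L(168) = 2*168/(-130 + 168) - (4094 + 168) = 2*168/38 - 1*4262 = 2*168*(1/38) - 4262 = 168/19 - 4262 = -80810/19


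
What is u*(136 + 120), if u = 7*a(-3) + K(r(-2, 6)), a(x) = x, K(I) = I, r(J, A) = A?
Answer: -3840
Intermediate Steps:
u = -15 (u = 7*(-3) + 6 = -21 + 6 = -15)
u*(136 + 120) = -15*(136 + 120) = -15*256 = -3840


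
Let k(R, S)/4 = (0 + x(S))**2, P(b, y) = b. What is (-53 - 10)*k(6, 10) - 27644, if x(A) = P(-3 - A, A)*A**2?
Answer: -425907644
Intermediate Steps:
x(A) = A**2*(-3 - A) (x(A) = (-3 - A)*A**2 = A**2*(-3 - A))
k(R, S) = 4*S**4*(-3 - S)**2 (k(R, S) = 4*(0 + S**2*(-3 - S))**2 = 4*(S**2*(-3 - S))**2 = 4*(S**4*(-3 - S)**2) = 4*S**4*(-3 - S)**2)
(-53 - 10)*k(6, 10) - 27644 = (-53 - 10)*(4*10**4*(3 + 10)**2) - 27644 = -252*10000*13**2 - 27644 = -252*10000*169 - 27644 = -63*6760000 - 27644 = -425880000 - 27644 = -425907644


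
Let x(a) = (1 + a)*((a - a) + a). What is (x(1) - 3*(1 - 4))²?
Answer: 121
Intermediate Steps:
x(a) = a*(1 + a) (x(a) = (1 + a)*(0 + a) = (1 + a)*a = a*(1 + a))
(x(1) - 3*(1 - 4))² = (1*(1 + 1) - 3*(1 - 4))² = (1*2 - 3*(-3))² = (2 + 9)² = 11² = 121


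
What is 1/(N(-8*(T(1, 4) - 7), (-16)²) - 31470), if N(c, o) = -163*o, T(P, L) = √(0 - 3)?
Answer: -1/73198 ≈ -1.3662e-5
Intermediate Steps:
T(P, L) = I*√3 (T(P, L) = √(-3) = I*√3)
1/(N(-8*(T(1, 4) - 7), (-16)²) - 31470) = 1/(-163*(-16)² - 31470) = 1/(-163*256 - 31470) = 1/(-41728 - 31470) = 1/(-73198) = -1/73198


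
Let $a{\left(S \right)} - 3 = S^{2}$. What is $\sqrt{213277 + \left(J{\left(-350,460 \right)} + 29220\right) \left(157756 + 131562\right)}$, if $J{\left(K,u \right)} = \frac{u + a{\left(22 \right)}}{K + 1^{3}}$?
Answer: $\frac{\sqrt{1029620415484883}}{349} \approx 91942.0$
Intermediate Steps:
$a{\left(S \right)} = 3 + S^{2}$
$J{\left(K,u \right)} = \frac{487 + u}{1 + K}$ ($J{\left(K,u \right)} = \frac{u + \left(3 + 22^{2}\right)}{K + 1^{3}} = \frac{u + \left(3 + 484\right)}{K + 1} = \frac{u + 487}{1 + K} = \frac{487 + u}{1 + K}$)
$\sqrt{213277 + \left(J{\left(-350,460 \right)} + 29220\right) \left(157756 + 131562\right)} = \sqrt{213277 + \left(\frac{487 + 460}{1 - 350} + 29220\right) \left(157756 + 131562\right)} = \sqrt{213277 + \left(\frac{1}{-349} \cdot 947 + 29220\right) 289318} = \sqrt{213277 + \left(\left(- \frac{1}{349}\right) 947 + 29220\right) 289318} = \sqrt{213277 + \left(- \frac{947}{349} + 29220\right) 289318} = \sqrt{213277 + \frac{10196833}{349} \cdot 289318} = \sqrt{213277 + \frac{2950127329894}{349}} = \sqrt{\frac{2950201763567}{349}} = \frac{\sqrt{1029620415484883}}{349}$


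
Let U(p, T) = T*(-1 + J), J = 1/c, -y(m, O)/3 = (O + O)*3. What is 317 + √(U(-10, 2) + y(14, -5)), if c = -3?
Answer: 317 + √786/3 ≈ 326.35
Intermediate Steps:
y(m, O) = -18*O (y(m, O) = -3*(O + O)*3 = -3*2*O*3 = -18*O)
J = -⅓ (J = 1/(-3) = -⅓ ≈ -0.33333)
U(p, T) = -4*T/3 (U(p, T) = T*(-1 - ⅓) = T*(-4/3) = -4*T/3)
317 + √(U(-10, 2) + y(14, -5)) = 317 + √(-4/3*2 - 18*(-5)) = 317 + √(-8/3 + 90) = 317 + √(262/3) = 317 + √786/3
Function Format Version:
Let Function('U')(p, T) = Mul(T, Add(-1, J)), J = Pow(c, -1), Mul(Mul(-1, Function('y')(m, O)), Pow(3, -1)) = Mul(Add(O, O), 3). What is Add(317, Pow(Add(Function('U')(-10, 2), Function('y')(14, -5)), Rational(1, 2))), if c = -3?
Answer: Add(317, Mul(Rational(1, 3), Pow(786, Rational(1, 2)))) ≈ 326.35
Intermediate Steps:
Function('y')(m, O) = Mul(-18, O) (Function('y')(m, O) = Mul(-3, Mul(Add(O, O), 3)) = Mul(-3, Mul(Mul(2, O), 3)) = Mul(-3, Mul(6, O)) = Mul(-18, O))
J = Rational(-1, 3) (J = Pow(-3, -1) = Rational(-1, 3) ≈ -0.33333)
Function('U')(p, T) = Mul(Rational(-4, 3), T) (Function('U')(p, T) = Mul(T, Add(-1, Rational(-1, 3))) = Mul(T, Rational(-4, 3)) = Mul(Rational(-4, 3), T))
Add(317, Pow(Add(Function('U')(-10, 2), Function('y')(14, -5)), Rational(1, 2))) = Add(317, Pow(Add(Mul(Rational(-4, 3), 2), Mul(-18, -5)), Rational(1, 2))) = Add(317, Pow(Add(Rational(-8, 3), 90), Rational(1, 2))) = Add(317, Pow(Rational(262, 3), Rational(1, 2))) = Add(317, Mul(Rational(1, 3), Pow(786, Rational(1, 2))))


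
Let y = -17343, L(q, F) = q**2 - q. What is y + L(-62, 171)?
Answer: -13437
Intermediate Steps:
y + L(-62, 171) = -17343 - 62*(-1 - 62) = -17343 - 62*(-63) = -17343 + 3906 = -13437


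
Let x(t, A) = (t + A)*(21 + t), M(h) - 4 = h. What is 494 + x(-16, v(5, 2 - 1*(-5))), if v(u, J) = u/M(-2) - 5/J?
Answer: 5921/14 ≈ 422.93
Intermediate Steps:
M(h) = 4 + h
v(u, J) = u/2 - 5/J (v(u, J) = u/(4 - 2) - 5/J = u/2 - 5/J)
x(t, A) = (21 + t)*(A + t) (x(t, A) = (A + t)*(21 + t) = (21 + t)*(A + t))
494 + x(-16, v(5, 2 - 1*(-5))) = 494 + ((-16)**2 + 21*((1/2)*5 - 5/(2 - 1*(-5))) + 21*(-16) + ((1/2)*5 - 5/(2 - 1*(-5)))*(-16)) = 494 + (256 + 21*(5/2 - 5/(2 + 5)) - 336 + (5/2 - 5/(2 + 5))*(-16)) = 494 + (256 + 21*(5/2 - 5/7) - 336 + (5/2 - 5/7)*(-16)) = 494 + (256 + 21*(25/14) - 336 + (25/14)*(-16)) = 494 + (256 + 75/2 - 336 - 200/7) = 494 - 995/14 = 5921/14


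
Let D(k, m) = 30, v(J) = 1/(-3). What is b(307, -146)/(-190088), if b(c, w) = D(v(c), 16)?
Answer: -15/95044 ≈ -0.00015782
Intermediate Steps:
v(J) = -⅓
b(c, w) = 30
b(307, -146)/(-190088) = 30/(-190088) = 30*(-1/190088) = -15/95044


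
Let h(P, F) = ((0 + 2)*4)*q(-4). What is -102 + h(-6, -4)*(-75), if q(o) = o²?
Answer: -9702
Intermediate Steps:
h(P, F) = 128 (h(P, F) = ((0 + 2)*4)*(-4)² = (2*4)*16 = 8*16 = 128)
-102 + h(-6, -4)*(-75) = -102 + 128*(-75) = -102 - 9600 = -9702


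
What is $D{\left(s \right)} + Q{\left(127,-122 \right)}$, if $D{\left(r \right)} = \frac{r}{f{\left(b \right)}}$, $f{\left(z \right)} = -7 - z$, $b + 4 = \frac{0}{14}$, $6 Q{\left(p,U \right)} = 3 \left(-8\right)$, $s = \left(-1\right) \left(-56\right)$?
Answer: $- \frac{68}{3} \approx -22.667$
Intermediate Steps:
$s = 56$
$Q{\left(p,U \right)} = -4$ ($Q{\left(p,U \right)} = \frac{3 \left(-8\right)}{6} = \frac{1}{6} \left(-24\right) = -4$)
$b = -4$ ($b = -4 + \frac{0}{14} = -4 + 0 \cdot \frac{1}{14} = -4 + 0 = -4$)
$D{\left(r \right)} = - \frac{r}{3}$ ($D{\left(r \right)} = \frac{r}{-7 - -4} = \frac{r}{-7 + 4} = \frac{r}{-3} = r \left(- \frac{1}{3}\right) = - \frac{r}{3}$)
$D{\left(s \right)} + Q{\left(127,-122 \right)} = \left(- \frac{1}{3}\right) 56 - 4 = - \frac{56}{3} - 4 = - \frac{68}{3}$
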